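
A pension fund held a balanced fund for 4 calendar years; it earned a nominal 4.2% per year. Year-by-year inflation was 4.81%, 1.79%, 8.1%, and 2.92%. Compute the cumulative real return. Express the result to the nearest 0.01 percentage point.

-0.68%

Cumulative inflation factor: 1.0481 × 1.0179 × 1.081 × 1.0292 ≈ 1.18695.
Nominal growth factor: 1.17888. Real growth factor = 1.17888 / 1.18695 ≈ 0.99320.
Total real return ≈ -0.6798%.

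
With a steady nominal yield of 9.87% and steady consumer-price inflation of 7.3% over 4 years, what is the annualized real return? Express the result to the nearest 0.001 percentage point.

With constant rates the annual real return is the same each year: (1+9.87%)/(1+7.3%) − 1 = 0.02395.

2.395%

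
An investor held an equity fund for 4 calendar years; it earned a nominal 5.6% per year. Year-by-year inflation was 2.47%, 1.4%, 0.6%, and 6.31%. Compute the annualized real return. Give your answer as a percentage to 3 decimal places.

2.852%

Cumulative inflation factor: 1.0247 × 1.014 × 1.006 × 1.0631 ≈ 1.11124.
Nominal growth factor: 1.24353. Real growth factor = 1.24353 / 1.11124 ≈ 1.11905.
Annualized: 1.11905^(1/4) − 1 ≈ 0.02852.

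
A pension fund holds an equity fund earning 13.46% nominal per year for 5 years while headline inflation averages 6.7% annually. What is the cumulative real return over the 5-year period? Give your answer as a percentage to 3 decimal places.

35.954%

The annual real rate is (1+13.46%)/(1+6.7%) − 1 = 6.3355%.
Compounded over 5 years: (1 + 0.063355)^5 − 1 ≈ 0.35954.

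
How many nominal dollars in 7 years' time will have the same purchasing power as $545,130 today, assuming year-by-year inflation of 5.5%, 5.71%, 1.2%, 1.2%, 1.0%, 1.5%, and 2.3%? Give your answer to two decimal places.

$652,969.19

Cumulative price-level factor: 1.055 × 1.0571 × 1.012 × 1.012 × 1.010 × 1.015 × 1.023 ≈ 1.1978228877.
The nominal amount required is $545,130 scaled up by that factor.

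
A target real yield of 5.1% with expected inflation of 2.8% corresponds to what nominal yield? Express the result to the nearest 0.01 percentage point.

By the Fisher equation, 1 + r_nom = (1 + 5.1%)(1 + 2.8%) = 1.051 × 1.028 = 1.080428.
So r_nom = 8.0428%.

8.04%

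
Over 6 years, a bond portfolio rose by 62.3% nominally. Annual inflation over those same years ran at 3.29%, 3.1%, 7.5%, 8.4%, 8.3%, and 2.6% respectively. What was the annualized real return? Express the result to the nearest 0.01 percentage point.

Cumulative inflation factor: 1.0329 × 1.031 × 1.075 × 1.084 × 1.083 × 1.026 ≈ 1.37889.
Nominal growth factor: 1.62300. Real growth factor = 1.62300 / 1.37889 ≈ 1.17703.
Annualized: 1.17703^(1/6) − 1 ≈ 0.02754.

2.75%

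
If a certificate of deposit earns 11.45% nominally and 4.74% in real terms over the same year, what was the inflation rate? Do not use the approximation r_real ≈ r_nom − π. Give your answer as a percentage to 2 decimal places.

From (1+r_nom) = (1+r_real)(1+π), we get 1+π = (1 + 11.45%)/(1 + 4.74%) = 1.1145/1.0474 ≈ 1.06406.
So π ≈ 6.4063%.

6.41%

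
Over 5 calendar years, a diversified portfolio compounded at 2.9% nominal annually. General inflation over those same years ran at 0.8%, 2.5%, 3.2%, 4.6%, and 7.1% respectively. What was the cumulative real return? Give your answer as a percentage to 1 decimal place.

Cumulative inflation factor: 1.008 × 1.025 × 1.032 × 1.046 × 1.071 ≈ 1.19450.
Nominal growth factor: 1.15366. Real growth factor = 1.15366 / 1.19450 ≈ 0.96581.
Total real return ≈ -3.4190%.

-3.4%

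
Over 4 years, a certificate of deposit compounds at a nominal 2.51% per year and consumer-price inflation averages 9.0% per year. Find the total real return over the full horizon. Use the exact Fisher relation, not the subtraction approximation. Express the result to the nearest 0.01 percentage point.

-21.77%

The annual real rate is (1+2.51%)/(1+9.0%) − 1 = -5.9541%.
Compounded over 4 years: (1 + -0.059541)^4 − 1 ≈ -0.21773.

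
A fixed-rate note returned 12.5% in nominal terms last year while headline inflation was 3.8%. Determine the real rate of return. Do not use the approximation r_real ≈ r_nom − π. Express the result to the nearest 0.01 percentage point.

Real return via the Fisher equation: (1 + 12.5%)/(1 + 3.8%) − 1 = 1.125/1.038 − 1 ≈ 0.08382.

8.38%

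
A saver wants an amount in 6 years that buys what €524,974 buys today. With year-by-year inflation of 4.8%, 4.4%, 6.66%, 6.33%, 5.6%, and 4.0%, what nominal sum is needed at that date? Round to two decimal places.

Cumulative price-level factor: 1.048 × 1.044 × 1.0666 × 1.0633 × 1.056 × 1.040 ≈ 1.3627507573.
The nominal amount required is €524,974 scaled up by that factor.

€715,408.72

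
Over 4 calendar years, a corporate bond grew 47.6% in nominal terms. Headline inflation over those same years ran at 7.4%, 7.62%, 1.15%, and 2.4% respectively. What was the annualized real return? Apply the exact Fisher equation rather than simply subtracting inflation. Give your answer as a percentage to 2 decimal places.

5.37%

Cumulative inflation factor: 1.074 × 1.0762 × 1.0115 × 1.024 ≈ 1.19719.
Nominal growth factor: 1.47600. Real growth factor = 1.47600 / 1.19719 ≈ 1.23289.
Annualized: 1.23289^(1/4) − 1 ≈ 0.05373.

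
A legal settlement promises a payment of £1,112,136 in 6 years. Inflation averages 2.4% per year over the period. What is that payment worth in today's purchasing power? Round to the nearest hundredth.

£964,624.21

Price-level factor over 6 years: (1 + 2.4%)^6 ≈ 1.1529215046.
Purchasing power today: £1,112,136 divided by that factor.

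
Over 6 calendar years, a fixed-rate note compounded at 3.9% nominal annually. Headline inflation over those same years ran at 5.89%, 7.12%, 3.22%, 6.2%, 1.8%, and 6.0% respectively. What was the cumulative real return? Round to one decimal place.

Cumulative inflation factor: 1.0589 × 1.0712 × 1.0322 × 1.062 × 1.018 × 1.060 ≈ 1.34174.
Nominal growth factor: 1.25804. Real growth factor = 1.25804 / 1.34174 ≈ 0.93762.
Total real return ≈ -6.2382%.

-6.2%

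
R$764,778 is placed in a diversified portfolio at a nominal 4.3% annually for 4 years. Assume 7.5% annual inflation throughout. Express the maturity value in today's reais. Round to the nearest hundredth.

R$677,701.99

Nominal value at maturity: R$764,778 × (1 + 4.3%)^4 ≈ R$905,050.10.
Price-level factor over 4 years: (1 + 7.5%)^4 ≈ 1.3354691406.
The maturity value deflated by that factor is the answer in today's purchasing power.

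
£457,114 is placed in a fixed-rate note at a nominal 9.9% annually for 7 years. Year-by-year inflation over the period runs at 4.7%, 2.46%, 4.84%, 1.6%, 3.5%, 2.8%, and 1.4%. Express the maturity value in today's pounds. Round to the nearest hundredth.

Nominal value at maturity: £457,114 × (1 + 9.9%)^7 ≈ £885,132.67.
Price-level factor over 7 years: 1.047 × 1.0246 × 1.0484 × 1.016 × 1.035 × 1.028 × 1.014 ≈ 1.2328015532.
The maturity value deflated by that factor is the answer in today's purchasing power.

£717,984.71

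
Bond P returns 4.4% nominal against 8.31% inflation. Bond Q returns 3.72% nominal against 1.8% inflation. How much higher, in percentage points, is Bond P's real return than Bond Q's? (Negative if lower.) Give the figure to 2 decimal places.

-5.50

Bond P real return: 1.044/1.0831 − 1 = -3.610%.
Bond Q real return: 1.0372/1.018 − 1 = 1.886%.
Difference: -3.610 − 1.886 = -5.496 pp.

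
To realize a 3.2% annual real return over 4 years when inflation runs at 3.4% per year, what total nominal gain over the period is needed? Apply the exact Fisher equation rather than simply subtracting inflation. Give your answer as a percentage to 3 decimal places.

29.658%

Required annual nominal rate: (1+3.2%)(1+3.4%) − 1 = 6.7088%.
Cumulative over 4 years: (1 + 0.067088)^4 − 1 ≈ 0.29658.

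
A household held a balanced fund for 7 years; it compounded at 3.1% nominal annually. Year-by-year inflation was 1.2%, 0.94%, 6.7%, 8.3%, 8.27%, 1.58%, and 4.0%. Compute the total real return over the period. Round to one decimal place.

-8.3%

Cumulative inflation factor: 1.012 × 1.0094 × 1.067 × 1.083 × 1.0827 × 1.0158 × 1.040 ≈ 1.35016.
Nominal growth factor: 1.23826. Real growth factor = 1.23826 / 1.35016 ≈ 0.91712.
Total real return ≈ -8.2884%.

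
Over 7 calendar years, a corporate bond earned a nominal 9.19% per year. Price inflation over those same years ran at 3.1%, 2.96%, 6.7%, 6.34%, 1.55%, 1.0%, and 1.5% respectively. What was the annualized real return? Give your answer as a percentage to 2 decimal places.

Cumulative inflation factor: 1.031 × 1.0296 × 1.067 × 1.0634 × 1.0155 × 1.010 × 1.015 ≈ 1.25388.
Nominal growth factor: 1.85046. Real growth factor = 1.85046 / 1.25388 ≈ 1.47579.
Annualized: 1.47579^(1/7) − 1 ≈ 0.05717.

5.72%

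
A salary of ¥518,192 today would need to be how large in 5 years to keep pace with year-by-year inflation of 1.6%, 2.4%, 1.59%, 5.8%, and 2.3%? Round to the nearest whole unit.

Cumulative price-level factor: 1.016 × 1.024 × 1.0159 × 1.058 × 1.023 ≈ 1.1439470596.
The nominal amount required is ¥518,192 scaled up by that factor.

¥592,784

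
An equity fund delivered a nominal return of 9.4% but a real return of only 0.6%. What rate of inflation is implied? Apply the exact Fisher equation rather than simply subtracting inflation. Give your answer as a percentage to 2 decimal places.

8.75%

From (1+r_nom) = (1+r_real)(1+π), we get 1+π = (1 + 9.4%)/(1 + 0.6%) = 1.094/1.006 ≈ 1.08748.
So π ≈ 8.7475%.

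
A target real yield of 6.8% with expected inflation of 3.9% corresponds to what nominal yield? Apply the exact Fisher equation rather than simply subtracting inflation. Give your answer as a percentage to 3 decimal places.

By the Fisher equation, 1 + r_nom = (1 + 6.8%)(1 + 3.9%) = 1.068 × 1.039 = 1.109652.
So r_nom = 10.9652%.

10.965%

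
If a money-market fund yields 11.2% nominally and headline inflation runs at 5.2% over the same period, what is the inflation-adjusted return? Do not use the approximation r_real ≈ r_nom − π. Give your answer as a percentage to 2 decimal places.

5.70%

Real return via the Fisher equation: (1 + 11.2%)/(1 + 5.2%) − 1 = 1.112/1.052 − 1 ≈ 0.05703.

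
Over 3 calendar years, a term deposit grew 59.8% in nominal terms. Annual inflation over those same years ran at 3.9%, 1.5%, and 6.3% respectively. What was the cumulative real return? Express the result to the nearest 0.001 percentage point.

Cumulative inflation factor: 1.039 × 1.015 × 1.063 ≈ 1.12102.
Nominal growth factor: 1.59800. Real growth factor = 1.59800 / 1.12102 ≈ 1.42548.
Total real return ≈ 42.5483%.

42.548%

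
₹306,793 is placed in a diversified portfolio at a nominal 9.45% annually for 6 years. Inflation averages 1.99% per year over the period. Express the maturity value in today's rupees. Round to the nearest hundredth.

₹468,591.59

Nominal value at maturity: ₹306,793 × (1 + 9.45%)^6 ≈ ₹527,399.90.
Price-level factor over 6 years: (1 + 1.99%)^6 ≈ 1.1255001331.
Dividing the nominal maturity value by the price-level factor gives the value in today's money.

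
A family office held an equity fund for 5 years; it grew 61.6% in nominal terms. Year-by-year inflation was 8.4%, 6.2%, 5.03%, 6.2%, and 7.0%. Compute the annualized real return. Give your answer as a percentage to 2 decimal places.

Cumulative inflation factor: 1.084 × 1.062 × 1.0503 × 1.062 × 1.070 ≈ 1.37396.
Nominal growth factor: 1.61600. Real growth factor = 1.61600 / 1.37396 ≈ 1.17616.
Annualized: 1.17616^(1/5) − 1 ≈ 0.03298.

3.30%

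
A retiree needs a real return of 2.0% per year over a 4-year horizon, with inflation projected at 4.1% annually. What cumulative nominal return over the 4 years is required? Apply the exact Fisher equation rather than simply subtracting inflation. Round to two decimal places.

Required annual nominal rate: (1+2.0%)(1+4.1%) − 1 = 6.182%.
Cumulative over 4 years: (1 + 0.06182)^4 − 1 ≈ 0.27117.

27.12%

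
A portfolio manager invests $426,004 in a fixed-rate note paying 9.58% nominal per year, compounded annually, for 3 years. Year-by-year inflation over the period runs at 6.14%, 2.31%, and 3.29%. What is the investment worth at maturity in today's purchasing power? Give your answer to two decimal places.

$499,749.21

Nominal value at maturity: $426,004 × (1 + 9.58%)^3 ≈ $560,541.23.
Price-level factor over 3 years: 1.0614 × 1.0231 × 1.0329 ≈ 1.1216450534.
The maturity value deflated by that factor is the answer in today's purchasing power.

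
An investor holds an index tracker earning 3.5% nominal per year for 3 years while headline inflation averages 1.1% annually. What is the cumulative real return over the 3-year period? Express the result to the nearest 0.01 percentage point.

The annual real rate is (1+3.5%)/(1+1.1%) − 1 = 2.3739%.
Compounded over 3 years: (1 + 0.023739)^3 − 1 ≈ 0.07292.

7.29%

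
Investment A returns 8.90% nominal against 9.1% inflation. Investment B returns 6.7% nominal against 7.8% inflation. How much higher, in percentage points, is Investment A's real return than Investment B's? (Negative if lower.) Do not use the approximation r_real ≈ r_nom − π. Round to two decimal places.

Investment A real return: 1.0890/1.091 − 1 = -0.183%.
Investment B real return: 1.067/1.078 − 1 = -1.020%.
Difference: -0.183 − (-1.020) = 0.837 pp.

0.84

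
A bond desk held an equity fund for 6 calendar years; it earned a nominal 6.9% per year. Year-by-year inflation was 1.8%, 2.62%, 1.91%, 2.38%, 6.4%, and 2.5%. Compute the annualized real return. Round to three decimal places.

Cumulative inflation factor: 1.018 × 1.0262 × 1.0191 × 1.0238 × 1.064 × 1.025 ≈ 1.18871.
Nominal growth factor: 1.49233. Real growth factor = 1.49233 / 1.18871 ≈ 1.25542.
Annualized: 1.25542^(1/6) − 1 ≈ 0.03864.

3.864%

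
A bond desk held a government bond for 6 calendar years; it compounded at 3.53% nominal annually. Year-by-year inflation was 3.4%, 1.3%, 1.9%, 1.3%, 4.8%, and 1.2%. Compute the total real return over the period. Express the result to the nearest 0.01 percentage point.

Cumulative inflation factor: 1.034 × 1.013 × 1.019 × 1.013 × 1.048 × 1.012 ≈ 1.14671.
Nominal growth factor: 1.23139. Real growth factor = 1.23139 / 1.14671 ≈ 1.07385.
Total real return ≈ 7.3846%.

7.38%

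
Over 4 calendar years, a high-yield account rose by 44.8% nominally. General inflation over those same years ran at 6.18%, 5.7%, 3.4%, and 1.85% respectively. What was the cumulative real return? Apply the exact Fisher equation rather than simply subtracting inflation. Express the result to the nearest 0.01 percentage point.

Cumulative inflation factor: 1.0618 × 1.057 × 1.034 × 1.0185 ≈ 1.18195.
Nominal growth factor: 1.44800. Real growth factor = 1.44800 / 1.18195 ≈ 1.22509.
Total real return ≈ 22.5094%.

22.51%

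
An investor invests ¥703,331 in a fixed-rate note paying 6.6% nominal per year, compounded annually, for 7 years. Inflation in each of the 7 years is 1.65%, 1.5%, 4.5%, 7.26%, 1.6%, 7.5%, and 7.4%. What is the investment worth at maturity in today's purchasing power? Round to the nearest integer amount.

¥811,010

Nominal value at maturity: ¥703,331 × (1 + 6.6%)^7 ≈ ¥1,100,171.
Price-level factor over 7 years: 1.0165 × 1.015 × 1.045 × 1.0726 × 1.016 × 1.075 × 1.074 ≈ 1.3565442406.
Dividing the nominal maturity value by the price-level factor gives the value in today's money.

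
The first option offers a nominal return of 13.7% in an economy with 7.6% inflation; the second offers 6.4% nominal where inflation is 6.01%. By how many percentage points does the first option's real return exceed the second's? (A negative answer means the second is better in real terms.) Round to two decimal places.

The first option real return: 1.137/1.076 − 1 = 5.669%.
The second real return: 1.064/1.0601 − 1 = 0.368%.
Difference: 5.669 − 0.368 = 5.301 pp.

5.30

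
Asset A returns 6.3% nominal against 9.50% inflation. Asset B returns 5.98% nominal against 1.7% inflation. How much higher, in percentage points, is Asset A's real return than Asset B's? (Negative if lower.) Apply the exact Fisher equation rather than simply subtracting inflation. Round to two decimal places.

-7.13

Asset A real return: 1.063/1.0950 − 1 = -2.922%.
Asset B real return: 1.0598/1.017 − 1 = 4.208%.
Difference: -2.922 − 4.208 = -7.130 pp.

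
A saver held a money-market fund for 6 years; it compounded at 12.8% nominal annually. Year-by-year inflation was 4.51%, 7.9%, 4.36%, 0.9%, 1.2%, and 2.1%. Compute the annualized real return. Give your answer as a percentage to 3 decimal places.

9.020%

Cumulative inflation factor: 1.0451 × 1.079 × 1.0436 × 1.009 × 1.012 × 1.021 ≈ 1.22690.
Nominal growth factor: 2.05994. Real growth factor = 2.05994 / 1.22690 ≈ 1.67897.
Annualized: 1.67897^(1/6) − 1 ≈ 0.09020.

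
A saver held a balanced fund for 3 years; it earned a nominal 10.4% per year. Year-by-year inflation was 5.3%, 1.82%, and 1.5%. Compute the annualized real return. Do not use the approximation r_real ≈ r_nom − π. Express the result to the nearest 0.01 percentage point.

7.33%

Cumulative inflation factor: 1.053 × 1.0182 × 1.015 ≈ 1.08825.
Nominal growth factor: 1.34557. Real growth factor = 1.34557 / 1.08825 ≈ 1.23646.
Annualized: 1.23646^(1/3) − 1 ≈ 0.07331.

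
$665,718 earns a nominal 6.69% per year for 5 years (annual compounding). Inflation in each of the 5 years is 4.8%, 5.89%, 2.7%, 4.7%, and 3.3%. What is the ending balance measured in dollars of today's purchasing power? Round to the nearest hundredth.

$746,578.02

Nominal value at maturity: $665,718 × (1 + 6.69%)^5 ≈ $920,256.46.
Price-level factor over 5 years: 1.048 × 1.0589 × 1.027 × 1.047 × 1.033 ≈ 1.2326326801.
Dividing the nominal maturity value by the price-level factor gives the value in today's money.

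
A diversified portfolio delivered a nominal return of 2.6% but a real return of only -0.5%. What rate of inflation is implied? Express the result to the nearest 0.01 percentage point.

3.12%

From (1+r_nom) = (1+r_real)(1+π), we get 1+π = (1 + 2.6%)/(1 − 0.5%) = 1.026/0.995 ≈ 1.03116.
So π ≈ 3.1156%.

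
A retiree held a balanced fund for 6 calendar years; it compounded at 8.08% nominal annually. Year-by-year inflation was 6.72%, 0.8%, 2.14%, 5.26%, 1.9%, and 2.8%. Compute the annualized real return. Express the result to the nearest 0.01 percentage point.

4.68%

Cumulative inflation factor: 1.0672 × 1.008 × 1.0214 × 1.0526 × 1.019 × 1.028 ≈ 1.21153.
Nominal growth factor: 1.59394. Real growth factor = 1.59394 / 1.21153 ≈ 1.31565.
Annualized: 1.31565^(1/6) − 1 ≈ 0.04678.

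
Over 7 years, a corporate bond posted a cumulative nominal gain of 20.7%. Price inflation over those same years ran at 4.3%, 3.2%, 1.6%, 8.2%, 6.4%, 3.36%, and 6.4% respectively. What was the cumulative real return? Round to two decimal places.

Cumulative inflation factor: 1.043 × 1.032 × 1.016 × 1.082 × 1.064 × 1.0336 × 1.064 ≈ 1.38459.
Nominal growth factor: 1.20700. Real growth factor = 1.20700 / 1.38459 ≈ 0.87174.
Total real return ≈ -12.8261%.

-12.83%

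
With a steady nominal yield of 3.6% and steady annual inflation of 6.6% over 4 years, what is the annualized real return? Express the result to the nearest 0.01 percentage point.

-2.81%

With constant rates the annual real return is the same each year: (1+3.6%)/(1+6.6%) − 1 = -0.02814.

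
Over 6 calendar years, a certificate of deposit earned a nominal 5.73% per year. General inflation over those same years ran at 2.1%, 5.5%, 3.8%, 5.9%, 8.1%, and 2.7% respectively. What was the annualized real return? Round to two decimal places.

Cumulative inflation factor: 1.021 × 1.055 × 1.038 × 1.059 × 1.081 × 1.027 ≈ 1.31452.
Nominal growth factor: 1.39698. Real growth factor = 1.39698 / 1.31452 ≈ 1.06273.
Annualized: 1.06273^(1/6) − 1 ≈ 0.01019.

1.02%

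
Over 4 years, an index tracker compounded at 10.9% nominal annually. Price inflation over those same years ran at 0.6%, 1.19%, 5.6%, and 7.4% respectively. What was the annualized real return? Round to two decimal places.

Cumulative inflation factor: 1.006 × 1.0119 × 1.056 × 1.074 ≈ 1.15453.
Nominal growth factor: 1.51261. Real growth factor = 1.51261 / 1.15453 ≈ 1.31015.
Annualized: 1.31015^(1/4) − 1 ≈ 0.06987.

6.99%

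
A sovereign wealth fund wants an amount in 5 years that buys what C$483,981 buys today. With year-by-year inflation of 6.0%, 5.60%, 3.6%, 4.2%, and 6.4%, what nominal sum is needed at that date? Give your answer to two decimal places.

Cumulative price-level factor: 1.060 × 1.0560 × 1.036 × 1.042 × 1.064 ≈ 1.2856977557.
Multiplying C$483,981 by the price-level factor gives the future nominal sum.

C$622,253.29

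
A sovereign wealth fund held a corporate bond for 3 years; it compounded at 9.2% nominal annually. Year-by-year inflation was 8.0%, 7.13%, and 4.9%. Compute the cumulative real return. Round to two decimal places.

Cumulative inflation factor: 1.080 × 1.0713 × 1.049 ≈ 1.21370.
Nominal growth factor: 1.30217. Real growth factor = 1.30217 / 1.21370 ≈ 1.07290.
Total real return ≈ 7.2896%.

7.29%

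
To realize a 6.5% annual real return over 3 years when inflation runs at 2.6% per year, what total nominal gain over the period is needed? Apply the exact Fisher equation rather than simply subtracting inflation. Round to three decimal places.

30.464%

Required annual nominal rate: (1+6.5%)(1+2.6%) − 1 = 9.269%.
Cumulative over 3 years: (1 + 0.09269)^3 − 1 ≈ 0.30464.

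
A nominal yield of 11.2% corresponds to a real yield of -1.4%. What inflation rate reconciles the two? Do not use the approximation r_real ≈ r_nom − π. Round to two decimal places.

12.78%

From (1+r_nom) = (1+r_real)(1+π), we get 1+π = (1 + 11.2%)/(1 − 1.4%) = 1.112/0.986 ≈ 1.12779.
So π ≈ 12.7789%.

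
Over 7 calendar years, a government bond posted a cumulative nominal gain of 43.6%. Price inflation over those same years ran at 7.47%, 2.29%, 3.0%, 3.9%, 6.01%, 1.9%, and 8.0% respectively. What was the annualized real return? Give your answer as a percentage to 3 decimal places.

0.648%

Cumulative inflation factor: 1.0747 × 1.0229 × 1.030 × 1.039 × 1.0601 × 1.019 × 1.080 ≈ 1.37252.
Nominal growth factor: 1.43600. Real growth factor = 1.43600 / 1.37252 ≈ 1.04625.
Annualized: 1.04625^(1/7) − 1 ≈ 0.00648.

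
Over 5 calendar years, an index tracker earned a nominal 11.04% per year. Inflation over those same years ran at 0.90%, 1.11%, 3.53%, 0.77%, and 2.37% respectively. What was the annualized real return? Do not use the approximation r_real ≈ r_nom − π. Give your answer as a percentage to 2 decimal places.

9.15%

Cumulative inflation factor: 1.0090 × 1.0111 × 1.0353 × 1.0077 × 1.0237 ≈ 1.08957.
Nominal growth factor: 1.68810. Real growth factor = 1.68810 / 1.08957 ≈ 1.54932.
Annualized: 1.54932^(1/5) − 1 ≈ 0.09151.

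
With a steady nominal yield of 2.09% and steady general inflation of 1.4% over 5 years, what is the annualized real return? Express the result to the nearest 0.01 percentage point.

0.68%

With constant rates the annual real return is the same each year: (1+2.09%)/(1+1.4%) − 1 = 0.00680.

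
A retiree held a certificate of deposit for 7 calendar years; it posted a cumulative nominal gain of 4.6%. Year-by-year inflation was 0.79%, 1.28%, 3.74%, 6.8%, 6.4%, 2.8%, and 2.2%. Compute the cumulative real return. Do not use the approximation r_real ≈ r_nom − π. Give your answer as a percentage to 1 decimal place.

-17.3%

Cumulative inflation factor: 1.0079 × 1.0128 × 1.0374 × 1.068 × 1.064 × 1.028 × 1.022 ≈ 1.26428.
Nominal growth factor: 1.04600. Real growth factor = 1.04600 / 1.26428 ≈ 0.82735.
Total real return ≈ -17.2654%.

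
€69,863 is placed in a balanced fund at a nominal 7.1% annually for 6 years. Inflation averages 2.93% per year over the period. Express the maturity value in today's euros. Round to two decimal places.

€88,660.92

Nominal value at maturity: €69,863 × (1 + 7.1%)^6 ≈ €105,434.82.
Price-level factor over 6 years: (1 + 2.93%)^6 ≈ 1.1891916104.
The maturity value deflated by that factor is the answer in today's purchasing power.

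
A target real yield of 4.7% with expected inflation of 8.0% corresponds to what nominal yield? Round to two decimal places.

13.08%

By the Fisher equation, 1 + r_nom = (1 + 4.7%)(1 + 8.0%) = 1.047 × 1.080 = 1.13076.
So r_nom = 13.076%.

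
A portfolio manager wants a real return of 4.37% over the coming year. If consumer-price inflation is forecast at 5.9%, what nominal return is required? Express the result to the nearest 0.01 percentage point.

By the Fisher equation, 1 + r_nom = (1 + 4.37%)(1 + 5.9%) = 1.0437 × 1.059 = 1.1052783.
So r_nom = 10.52783%.

10.53%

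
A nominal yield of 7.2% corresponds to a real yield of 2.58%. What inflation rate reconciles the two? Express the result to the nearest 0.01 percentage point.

From (1+r_nom) = (1+r_real)(1+π), we get 1+π = (1 + 7.2%)/(1 + 2.58%) = 1.072/1.0258 ≈ 1.04504.
So π ≈ 4.5038%.

4.50%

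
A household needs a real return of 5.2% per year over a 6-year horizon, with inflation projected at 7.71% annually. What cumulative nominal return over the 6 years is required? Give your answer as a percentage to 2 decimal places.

111.66%

Required annual nominal rate: (1+5.2%)(1+7.71%) − 1 = 13.31092%.
Cumulative over 6 years: (1 + 0.1331092)^6 − 1 ≈ 1.11656.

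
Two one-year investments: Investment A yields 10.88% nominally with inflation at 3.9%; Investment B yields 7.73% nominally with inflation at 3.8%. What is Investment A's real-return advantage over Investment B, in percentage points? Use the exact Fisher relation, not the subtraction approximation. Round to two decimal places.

Investment A real return: 1.1088/1.039 − 1 = 6.718%.
Investment B real return: 1.0773/1.038 − 1 = 3.786%.
Difference: 6.718 − 3.786 = 2.932 pp.

2.93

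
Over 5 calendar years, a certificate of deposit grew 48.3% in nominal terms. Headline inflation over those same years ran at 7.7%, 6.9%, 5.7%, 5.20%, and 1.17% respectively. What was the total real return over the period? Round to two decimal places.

14.50%

Cumulative inflation factor: 1.077 × 1.069 × 1.057 × 1.0520 × 1.0117 ≈ 1.29520.
Nominal growth factor: 1.48300. Real growth factor = 1.48300 / 1.29520 ≈ 1.14500.
Total real return ≈ 14.4999%.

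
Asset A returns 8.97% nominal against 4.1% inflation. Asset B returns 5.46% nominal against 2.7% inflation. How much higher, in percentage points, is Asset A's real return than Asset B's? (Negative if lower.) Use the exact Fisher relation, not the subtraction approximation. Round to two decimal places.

1.99

Asset A real return: 1.0897/1.041 − 1 = 4.678%.
Asset B real return: 1.0546/1.027 − 1 = 2.687%.
Difference: 4.678 − 2.687 = 1.991 pp.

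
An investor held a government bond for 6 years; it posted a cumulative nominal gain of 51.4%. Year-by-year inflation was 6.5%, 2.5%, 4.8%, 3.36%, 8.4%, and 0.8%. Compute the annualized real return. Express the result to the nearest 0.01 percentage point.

Cumulative inflation factor: 1.065 × 1.025 × 1.048 × 1.0336 × 1.084 × 1.008 ≈ 1.29204.
Nominal growth factor: 1.51400. Real growth factor = 1.51400 / 1.29204 ≈ 1.17179.
Annualized: 1.17179^(1/6) − 1 ≈ 0.02677.

2.68%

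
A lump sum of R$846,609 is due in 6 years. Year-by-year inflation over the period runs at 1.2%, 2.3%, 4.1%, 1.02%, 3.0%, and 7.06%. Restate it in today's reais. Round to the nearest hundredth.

R$705,186.80

Price-level factor over 6 years: 1.012 × 1.023 × 1.041 × 1.0102 × 1.030 × 1.0706 ≈ 1.2005457196.
Purchasing power today: R$846,609 divided by that factor.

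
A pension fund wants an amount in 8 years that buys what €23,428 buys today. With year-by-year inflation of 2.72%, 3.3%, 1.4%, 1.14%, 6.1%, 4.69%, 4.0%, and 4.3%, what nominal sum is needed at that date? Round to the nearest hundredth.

€30,717.77

Cumulative price-level factor: 1.0272 × 1.033 × 1.014 × 1.0114 × 1.061 × 1.0469 × 1.040 × 1.043 ≈ 1.3111563058.
Multiplying €23,428 by the price-level factor gives the future nominal sum.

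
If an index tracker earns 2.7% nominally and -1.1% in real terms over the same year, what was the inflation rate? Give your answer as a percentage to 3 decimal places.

3.842%

From (1+r_nom) = (1+r_real)(1+π), we get 1+π = (1 + 2.7%)/(1 − 1.1%) = 1.027/0.989 ≈ 1.03842.
So π ≈ 3.8423%.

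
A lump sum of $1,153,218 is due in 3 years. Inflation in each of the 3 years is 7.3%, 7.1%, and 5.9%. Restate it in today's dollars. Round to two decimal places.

$947,602.63

Price-level factor over 3 years: 1.073 × 1.071 × 1.059 = 1.216984797.
Purchasing power today: $1,153,218 divided by that factor.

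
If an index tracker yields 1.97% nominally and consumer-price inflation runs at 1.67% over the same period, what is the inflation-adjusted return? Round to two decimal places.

Real return via the Fisher equation: (1 + 1.97%)/(1 + 1.67%) − 1 = 1.0197/1.0167 − 1 ≈ 0.00295.

0.30%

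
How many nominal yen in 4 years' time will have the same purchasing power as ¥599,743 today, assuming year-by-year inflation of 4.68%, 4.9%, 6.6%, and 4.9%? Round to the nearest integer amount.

Cumulative price-level factor: 1.0468 × 1.049 × 1.066 × 1.049 ≈ 1.2279251514.
Multiplying ¥599,743 by the price-level factor gives the future nominal sum.

¥736,440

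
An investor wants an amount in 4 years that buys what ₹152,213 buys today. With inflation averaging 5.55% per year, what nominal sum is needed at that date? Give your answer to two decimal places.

₹188,922.94

Cumulative price-level factor: (1+5.55%)^4 ≈ 1.2411748034.
The nominal amount required is ₹152,213 scaled up by that factor.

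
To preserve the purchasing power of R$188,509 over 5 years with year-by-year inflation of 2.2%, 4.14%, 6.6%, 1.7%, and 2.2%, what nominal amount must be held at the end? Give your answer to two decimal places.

Cumulative price-level factor: 1.022 × 1.0414 × 1.066 × 1.017 × 1.022 ≈ 1.1792272937.
Multiplying R$188,509 by the price-level factor gives the future nominal sum.

R$222,294.96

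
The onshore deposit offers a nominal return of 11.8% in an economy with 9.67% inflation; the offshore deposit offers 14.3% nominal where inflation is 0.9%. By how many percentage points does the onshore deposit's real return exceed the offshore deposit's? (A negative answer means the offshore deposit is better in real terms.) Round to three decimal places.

-11.338

The onshore deposit real return: 1.118/1.0967 − 1 = 1.9422%.
The offshore deposit real return: 1.143/1.009 − 1 = 13.2805%.
Difference: 1.9422 − 13.2805 = -11.3383 pp.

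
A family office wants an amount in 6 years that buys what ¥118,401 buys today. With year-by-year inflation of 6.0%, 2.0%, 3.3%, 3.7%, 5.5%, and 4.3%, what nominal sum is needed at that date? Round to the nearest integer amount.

¥150,896

Cumulative price-level factor: 1.060 × 1.020 × 1.033 × 1.037 × 1.055 × 1.043 ≈ 1.2744473042.
The nominal amount required is ¥118,401 scaled up by that factor.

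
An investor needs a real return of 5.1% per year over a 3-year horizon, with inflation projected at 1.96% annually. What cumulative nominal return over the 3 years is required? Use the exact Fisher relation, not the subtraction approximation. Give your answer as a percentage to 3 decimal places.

Required annual nominal rate: (1+5.1%)(1+1.96%) − 1 = 7.15996%.
Cumulative over 3 years: (1 + 0.0715996)^3 − 1 ≈ 0.23055.

23.055%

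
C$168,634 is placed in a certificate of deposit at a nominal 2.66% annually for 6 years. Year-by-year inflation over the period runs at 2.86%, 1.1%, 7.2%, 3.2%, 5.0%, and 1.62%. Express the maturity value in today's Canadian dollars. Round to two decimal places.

Nominal value at maturity: C$168,634 × (1 + 2.66%)^6 ≈ C$197,402.52.
Price-level factor over 6 years: 1.0286 × 1.011 × 1.072 × 1.032 × 1.050 × 1.0162 ≈ 1.2275541189.
Dividing the nominal maturity value by the price-level factor gives the value in today's money.

C$160,809.63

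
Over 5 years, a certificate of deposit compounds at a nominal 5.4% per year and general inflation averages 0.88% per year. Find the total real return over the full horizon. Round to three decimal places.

The annual real rate is (1+5.4%)/(1+0.88%) − 1 = 4.4806%.
Compounded over 5 years: (1 + 0.044806)^5 − 1 ≈ 0.24502.

24.502%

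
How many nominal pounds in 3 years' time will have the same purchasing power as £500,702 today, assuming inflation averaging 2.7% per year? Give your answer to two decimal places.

£542,363.75

Cumulative price-level factor: (1+2.7%)^3 = 1.083206683.
The nominal amount required is £500,702 scaled up by that factor.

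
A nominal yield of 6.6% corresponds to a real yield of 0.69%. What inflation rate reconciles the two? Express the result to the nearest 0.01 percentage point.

From (1+r_nom) = (1+r_real)(1+π), we get 1+π = (1 + 6.6%)/(1 + 0.69%) = 1.066/1.0069 ≈ 1.05870.
So π ≈ 5.8695%.

5.87%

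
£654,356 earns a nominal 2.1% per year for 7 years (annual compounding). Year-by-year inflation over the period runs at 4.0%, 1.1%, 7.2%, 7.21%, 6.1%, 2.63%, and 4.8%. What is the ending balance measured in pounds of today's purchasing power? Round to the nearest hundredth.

£548,818.46

Nominal value at maturity: £654,356 × (1 + 2.1%)^7 ≈ £756,822.93.
Price-level factor over 7 years: 1.040 × 1.011 × 1.072 × 1.0721 × 1.061 × 1.0263 × 1.048 ≈ 1.3790041454.
Dividing the nominal maturity value by the price-level factor gives the value in today's money.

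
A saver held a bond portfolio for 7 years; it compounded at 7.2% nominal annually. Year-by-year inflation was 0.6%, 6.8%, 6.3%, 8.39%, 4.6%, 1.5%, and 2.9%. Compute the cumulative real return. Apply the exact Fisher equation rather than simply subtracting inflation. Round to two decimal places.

Cumulative inflation factor: 1.006 × 1.068 × 1.063 × 1.0839 × 1.046 × 1.015 × 1.029 ≈ 1.35240.
Nominal growth factor: 1.62691. Real growth factor = 1.62691 / 1.35240 ≈ 1.20298.
Total real return ≈ 20.2981%.

20.30%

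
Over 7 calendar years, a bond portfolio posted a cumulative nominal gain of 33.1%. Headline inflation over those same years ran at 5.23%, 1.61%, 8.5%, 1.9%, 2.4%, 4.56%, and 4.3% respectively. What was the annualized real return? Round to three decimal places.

Cumulative inflation factor: 1.0523 × 1.0161 × 1.085 × 1.019 × 1.024 × 1.0456 × 1.043 ≈ 1.32017.
Nominal growth factor: 1.33100. Real growth factor = 1.33100 / 1.32017 ≈ 1.00820.
Annualized: 1.00820^(1/7) − 1 ≈ 0.00117.

0.117%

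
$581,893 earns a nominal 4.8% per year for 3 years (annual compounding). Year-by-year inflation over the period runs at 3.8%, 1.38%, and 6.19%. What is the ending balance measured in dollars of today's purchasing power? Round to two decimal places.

Nominal value at maturity: $581,893 × (1 + 4.8%)^3 ≈ $669,771.99.
Price-level factor over 3 years: 1.038 × 1.0138 × 1.0619 ≈ 1.1174632804.
Dividing the nominal maturity value by the price-level factor gives the value in today's money.

$599,368.23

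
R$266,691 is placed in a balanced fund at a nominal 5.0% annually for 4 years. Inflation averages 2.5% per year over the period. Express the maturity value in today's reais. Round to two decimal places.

Nominal value at maturity: R$266,691 × (1 + 5.0%)^4 ≈ R$324,164.58.
Price-level factor over 4 years: (1 + 2.5%)^4 ≈ 1.1038128906.
The maturity value deflated by that factor is the answer in today's purchasing power.

R$293,677.11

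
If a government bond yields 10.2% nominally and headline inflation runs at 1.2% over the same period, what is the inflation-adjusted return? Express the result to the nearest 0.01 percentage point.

Real return via the Fisher equation: (1 + 10.2%)/(1 + 1.2%) − 1 = 1.102/1.012 − 1 ≈ 0.08893.

8.89%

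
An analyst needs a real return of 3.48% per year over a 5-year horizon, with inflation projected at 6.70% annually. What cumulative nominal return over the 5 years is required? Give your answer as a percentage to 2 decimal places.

64.10%

Required annual nominal rate: (1+3.48%)(1+6.70%) − 1 = 10.41316%.
Cumulative over 5 years: (1 + 0.1041316)^5 − 1 ≈ 0.64098.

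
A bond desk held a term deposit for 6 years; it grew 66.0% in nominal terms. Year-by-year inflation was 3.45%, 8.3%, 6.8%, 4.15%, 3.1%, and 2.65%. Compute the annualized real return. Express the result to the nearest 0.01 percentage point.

Cumulative inflation factor: 1.0345 × 1.083 × 1.068 × 1.0415 × 1.031 × 1.0265 ≈ 1.31889.
Nominal growth factor: 1.66000. Real growth factor = 1.66000 / 1.31889 ≈ 1.25864.
Annualized: 1.25864^(1/6) − 1 ≈ 0.03908.

3.91%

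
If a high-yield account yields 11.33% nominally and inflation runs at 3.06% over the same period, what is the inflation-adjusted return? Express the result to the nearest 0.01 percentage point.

Real return via the Fisher equation: (1 + 11.33%)/(1 + 3.06%) − 1 = 1.1133/1.0306 − 1 ≈ 0.08024.

8.02%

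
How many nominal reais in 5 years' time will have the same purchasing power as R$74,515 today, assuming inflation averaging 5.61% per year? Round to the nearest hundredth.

Cumulative price-level factor: (1+5.61%)^5 ≈ 1.3137877651.
Multiplying R$74,515 by the price-level factor gives the future nominal sum.

R$97,896.90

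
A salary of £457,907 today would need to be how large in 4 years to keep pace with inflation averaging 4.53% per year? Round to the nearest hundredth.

Cumulative price-level factor: (1+4.53%)^4 ≈ 1.1938885898.
The nominal amount required is £457,907 scaled up by that factor.

£546,689.94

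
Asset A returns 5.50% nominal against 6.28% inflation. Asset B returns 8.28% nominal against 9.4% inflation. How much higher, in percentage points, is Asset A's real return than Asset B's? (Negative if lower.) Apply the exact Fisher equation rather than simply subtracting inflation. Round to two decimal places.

Asset A real return: 1.0550/1.0628 − 1 = -0.734%.
Asset B real return: 1.0828/1.094 − 1 = -1.024%.
Difference: -0.734 − (-1.024) = 0.290 pp.

0.29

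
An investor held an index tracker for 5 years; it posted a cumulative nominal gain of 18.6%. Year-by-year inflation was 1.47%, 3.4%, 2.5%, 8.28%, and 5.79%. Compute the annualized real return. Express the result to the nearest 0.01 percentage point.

Cumulative inflation factor: 1.0147 × 1.034 × 1.025 × 1.0828 × 1.0579 ≈ 1.23190.
Nominal growth factor: 1.18600. Real growth factor = 1.18600 / 1.23190 ≈ 0.96274.
Annualized: 0.96274^(1/5) − 1 ≈ -0.00757.

-0.76%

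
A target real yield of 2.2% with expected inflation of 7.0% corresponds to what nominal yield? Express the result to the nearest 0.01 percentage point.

By the Fisher equation, 1 + r_nom = (1 + 2.2%)(1 + 7.0%) = 1.022 × 1.070 = 1.09354.
So r_nom = 9.354%.

9.35%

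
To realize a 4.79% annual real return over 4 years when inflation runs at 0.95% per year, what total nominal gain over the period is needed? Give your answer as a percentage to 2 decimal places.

25.23%

Required annual nominal rate: (1+4.79%)(1+0.95%) − 1 = 5.785505%.
Cumulative over 4 years: (1 + 0.05785505)^4 − 1 ≈ 0.25229.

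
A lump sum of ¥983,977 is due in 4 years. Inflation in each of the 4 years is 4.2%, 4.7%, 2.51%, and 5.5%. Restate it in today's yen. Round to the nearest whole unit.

¥833,973

Price-level factor over 4 years: 1.042 × 1.047 × 1.0251 × 1.055 ≈ 1.1798671070.
Purchasing power today: ¥983,977 divided by that factor.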